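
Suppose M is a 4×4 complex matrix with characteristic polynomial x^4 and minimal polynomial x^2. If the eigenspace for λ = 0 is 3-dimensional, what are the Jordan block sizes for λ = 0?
Block sizes for λ = 0: [2, 1, 1]

Step 1 — from the characteristic polynomial, algebraic multiplicity of λ = 0 is 4. From dim ker(M − (0)·I) = 3, there are exactly 3 Jordan blocks for λ = 0.
Step 2 — from the minimal polynomial, the factor (x − 0)^2 tells us the largest block for λ = 0 has size 2.
Step 3 — with total size 4, 3 blocks, and largest block 2, the block sizes (in nonincreasing order) are [2, 1, 1].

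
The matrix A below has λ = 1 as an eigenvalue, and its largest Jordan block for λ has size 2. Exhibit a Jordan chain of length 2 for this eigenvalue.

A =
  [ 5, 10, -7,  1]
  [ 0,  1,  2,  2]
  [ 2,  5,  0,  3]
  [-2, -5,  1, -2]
A Jordan chain for λ = 1 of length 2:
v_1 = (4, 0, 2, -2)ᵀ
v_2 = (1, 0, 0, 0)ᵀ

Let N = A − (1)·I. We want v_2 with N^2 v_2 = 0 but N^1 v_2 ≠ 0; then v_{j-1} := N · v_j for j = 2, …, 2.

Pick v_2 = (1, 0, 0, 0)ᵀ.
Then v_1 = N · v_2 = (4, 0, 2, -2)ᵀ.

Sanity check: (A − (1)·I) v_1 = (0, 0, 0, 0)ᵀ = 0. ✓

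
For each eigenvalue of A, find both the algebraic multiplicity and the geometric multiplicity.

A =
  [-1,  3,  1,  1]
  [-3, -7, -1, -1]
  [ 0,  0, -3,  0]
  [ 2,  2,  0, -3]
λ = -4: alg = 2, geom = 1; λ = -3: alg = 2, geom = 2

Step 1 — factor the characteristic polynomial to read off the algebraic multiplicities:
  χ_A(x) = (x + 3)^2*(x + 4)^2

Step 2 — compute geometric multiplicities via the rank-nullity identity g(λ) = n − rank(A − λI):
  rank(A − (-4)·I) = 3, so dim ker(A − (-4)·I) = n − 3 = 1
  rank(A − (-3)·I) = 2, so dim ker(A − (-3)·I) = n − 2 = 2

Summary:
  λ = -4: algebraic multiplicity = 2, geometric multiplicity = 1
  λ = -3: algebraic multiplicity = 2, geometric multiplicity = 2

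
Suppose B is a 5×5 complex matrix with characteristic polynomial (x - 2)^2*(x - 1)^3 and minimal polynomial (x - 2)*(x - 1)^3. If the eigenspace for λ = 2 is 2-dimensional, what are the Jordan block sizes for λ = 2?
Block sizes for λ = 2: [1, 1]

Step 1 — from the characteristic polynomial, algebraic multiplicity of λ = 2 is 2. From dim ker(B − (2)·I) = 2, there are exactly 2 Jordan blocks for λ = 2.
Step 2 — from the minimal polynomial, the factor (x − 2) tells us the largest block for λ = 2 has size 1.
Step 3 — with total size 2, 2 blocks, and largest block 1, the block sizes (in nonincreasing order) are [1, 1].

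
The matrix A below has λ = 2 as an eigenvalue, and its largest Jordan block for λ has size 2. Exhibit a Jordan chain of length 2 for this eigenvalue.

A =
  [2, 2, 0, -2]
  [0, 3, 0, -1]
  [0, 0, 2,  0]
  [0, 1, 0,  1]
A Jordan chain for λ = 2 of length 2:
v_1 = (2, 1, 0, 1)ᵀ
v_2 = (0, 1, 0, 0)ᵀ

Let N = A − (2)·I. We want v_2 with N^2 v_2 = 0 but N^1 v_2 ≠ 0; then v_{j-1} := N · v_j for j = 2, …, 2.

Pick v_2 = (0, 1, 0, 0)ᵀ.
Then v_1 = N · v_2 = (2, 1, 0, 1)ᵀ.

Sanity check: (A − (2)·I) v_1 = (0, 0, 0, 0)ᵀ = 0. ✓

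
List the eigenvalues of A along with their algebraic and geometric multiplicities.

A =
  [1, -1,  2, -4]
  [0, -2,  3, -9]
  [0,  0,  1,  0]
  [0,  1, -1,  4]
λ = 1: alg = 4, geom = 2

Step 1 — factor the characteristic polynomial to read off the algebraic multiplicities:
  χ_A(x) = (x - 1)^4

Step 2 — compute geometric multiplicities via the rank-nullity identity g(λ) = n − rank(A − λI):
  rank(A − (1)·I) = 2, so dim ker(A − (1)·I) = n − 2 = 2

Summary:
  λ = 1: algebraic multiplicity = 4, geometric multiplicity = 2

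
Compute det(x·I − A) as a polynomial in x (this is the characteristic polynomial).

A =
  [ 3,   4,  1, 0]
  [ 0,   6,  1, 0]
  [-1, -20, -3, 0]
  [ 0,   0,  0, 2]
x^4 - 8*x^3 + 24*x^2 - 32*x + 16

Expanding det(x·I − A) (e.g. by cofactor expansion or by noting that A is similar to its Jordan form J, which has the same characteristic polynomial as A) gives
  χ_A(x) = x^4 - 8*x^3 + 24*x^2 - 32*x + 16
which factors as (x - 2)^4. The eigenvalues (with algebraic multiplicities) are λ = 2 with multiplicity 4.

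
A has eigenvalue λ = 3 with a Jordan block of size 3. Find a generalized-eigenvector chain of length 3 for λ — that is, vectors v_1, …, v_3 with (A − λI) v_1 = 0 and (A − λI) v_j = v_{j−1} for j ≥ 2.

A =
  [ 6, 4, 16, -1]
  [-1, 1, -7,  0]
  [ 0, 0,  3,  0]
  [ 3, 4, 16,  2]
A Jordan chain for λ = 3 of length 3:
v_1 = (2, -1, 0, 2)ᵀ
v_2 = (3, -1, 0, 3)ᵀ
v_3 = (1, 0, 0, 0)ᵀ

Let N = A − (3)·I. We want v_3 with N^3 v_3 = 0 but N^2 v_3 ≠ 0; then v_{j-1} := N · v_j for j = 3, …, 2.

Pick v_3 = (1, 0, 0, 0)ᵀ.
Then v_2 = N · v_3 = (3, -1, 0, 3)ᵀ.
Then v_1 = N · v_2 = (2, -1, 0, 2)ᵀ.

Sanity check: (A − (3)·I) v_1 = (0, 0, 0, 0)ᵀ = 0. ✓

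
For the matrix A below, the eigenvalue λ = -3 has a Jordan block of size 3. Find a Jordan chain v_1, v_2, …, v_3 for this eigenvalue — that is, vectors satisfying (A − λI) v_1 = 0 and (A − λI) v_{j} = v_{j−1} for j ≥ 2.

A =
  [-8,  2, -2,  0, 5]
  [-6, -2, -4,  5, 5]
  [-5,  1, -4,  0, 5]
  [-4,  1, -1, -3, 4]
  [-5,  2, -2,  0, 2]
A Jordan chain for λ = -3 of length 3:
v_1 = (-2, -1, -1, -1, -2)ᵀ
v_2 = (-5, -6, -5, -4, -5)ᵀ
v_3 = (1, 0, 0, 0, 0)ᵀ

Let N = A − (-3)·I. We want v_3 with N^3 v_3 = 0 but N^2 v_3 ≠ 0; then v_{j-1} := N · v_j for j = 3, …, 2.

Pick v_3 = (1, 0, 0, 0, 0)ᵀ.
Then v_2 = N · v_3 = (-5, -6, -5, -4, -5)ᵀ.
Then v_1 = N · v_2 = (-2, -1, -1, -1, -2)ᵀ.

Sanity check: (A − (-3)·I) v_1 = (0, 0, 0, 0, 0)ᵀ = 0. ✓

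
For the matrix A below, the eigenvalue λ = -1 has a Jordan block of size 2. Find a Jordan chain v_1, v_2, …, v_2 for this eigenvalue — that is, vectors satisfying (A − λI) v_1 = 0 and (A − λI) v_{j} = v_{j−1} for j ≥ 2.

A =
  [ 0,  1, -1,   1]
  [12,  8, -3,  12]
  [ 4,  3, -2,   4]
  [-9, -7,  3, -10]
A Jordan chain for λ = -1 of length 2:
v_1 = (1, 12, 4, -9)ᵀ
v_2 = (1, 0, 0, 0)ᵀ

Let N = A − (-1)·I. We want v_2 with N^2 v_2 = 0 but N^1 v_2 ≠ 0; then v_{j-1} := N · v_j for j = 2, …, 2.

Pick v_2 = (1, 0, 0, 0)ᵀ.
Then v_1 = N · v_2 = (1, 12, 4, -9)ᵀ.

Sanity check: (A − (-1)·I) v_1 = (0, 0, 0, 0)ᵀ = 0. ✓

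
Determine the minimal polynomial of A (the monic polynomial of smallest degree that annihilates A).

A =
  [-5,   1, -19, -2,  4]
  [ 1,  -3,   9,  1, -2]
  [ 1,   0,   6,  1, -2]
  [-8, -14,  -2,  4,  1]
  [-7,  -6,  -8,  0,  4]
x^5 - 6*x^4 - 15*x^3 + 116*x^2 + 48*x - 576

The characteristic polynomial is χ_A(x) = (x - 4)^3*(x + 3)^2, so the eigenvalues are known. The minimal polynomial is
  m_A(x) = Π_λ (x − λ)^{k_λ}
where k_λ is the size of the *largest* Jordan block for λ (equivalently, the smallest k with (A − λI)^k v = 0 for every generalised eigenvector v of λ).

  λ = -3: largest Jordan block has size 2, contributing (x + 3)^2
  λ = 4: largest Jordan block has size 3, contributing (x − 4)^3

So m_A(x) = (x - 4)^3*(x + 3)^2 = x^5 - 6*x^4 - 15*x^3 + 116*x^2 + 48*x - 576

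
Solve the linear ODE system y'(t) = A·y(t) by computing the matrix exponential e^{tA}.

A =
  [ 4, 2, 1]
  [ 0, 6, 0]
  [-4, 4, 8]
e^{tA} =
  [-2*t*exp(6*t) + exp(6*t), 2*t*exp(6*t), t*exp(6*t)]
  [0, exp(6*t), 0]
  [-4*t*exp(6*t), 4*t*exp(6*t), 2*t*exp(6*t) + exp(6*t)]

Strategy: write A = P · J · P⁻¹ where J is a Jordan canonical form, so e^{tA} = P · e^{tJ} · P⁻¹, and e^{tJ} can be computed block-by-block.

A has Jordan form
J =
  [6, 1, 0]
  [0, 6, 0]
  [0, 0, 6]
(up to reordering of blocks).

Per-block formulas:
  For a 1×1 block at λ = 6: exp(t · [6]) = [e^(6t)].
  For a 2×2 Jordan block J_2(6): exp(t · J_2(6)) = e^(6t)·(I + t·N), where N is the 2×2 nilpotent shift.

After assembling e^{tJ} and conjugating by P, we get:

e^{tA} =
  [-2*t*exp(6*t) + exp(6*t), 2*t*exp(6*t), t*exp(6*t)]
  [0, exp(6*t), 0]
  [-4*t*exp(6*t), 4*t*exp(6*t), 2*t*exp(6*t) + exp(6*t)]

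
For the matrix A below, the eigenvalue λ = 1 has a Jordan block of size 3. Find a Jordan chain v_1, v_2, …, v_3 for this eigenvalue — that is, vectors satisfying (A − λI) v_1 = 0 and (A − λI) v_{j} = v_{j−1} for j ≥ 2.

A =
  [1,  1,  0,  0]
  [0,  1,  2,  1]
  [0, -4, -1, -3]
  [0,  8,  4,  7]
A Jordan chain for λ = 1 of length 3:
v_1 = (-2, 0, 0, 0)ᵀ
v_2 = (1, -2, -2, 4)ᵀ
v_3 = (0, 1, -1, 0)ᵀ

Let N = A − (1)·I. We want v_3 with N^3 v_3 = 0 but N^2 v_3 ≠ 0; then v_{j-1} := N · v_j for j = 3, …, 2.

Pick v_3 = (0, 1, -1, 0)ᵀ.
Then v_2 = N · v_3 = (1, -2, -2, 4)ᵀ.
Then v_1 = N · v_2 = (-2, 0, 0, 0)ᵀ.

Sanity check: (A − (1)·I) v_1 = (0, 0, 0, 0)ᵀ = 0. ✓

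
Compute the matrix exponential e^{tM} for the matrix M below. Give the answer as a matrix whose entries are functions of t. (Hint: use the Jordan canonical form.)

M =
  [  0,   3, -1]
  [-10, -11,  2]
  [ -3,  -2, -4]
e^{tM} =
  [-t^2*exp(-5*t) + 5*t*exp(-5*t) + exp(-5*t), -t^2*exp(-5*t)/2 + 3*t*exp(-5*t), -t*exp(-5*t)]
  [2*t^2*exp(-5*t) - 10*t*exp(-5*t), t^2*exp(-5*t) - 6*t*exp(-5*t) + exp(-5*t), 2*t*exp(-5*t)]
  [t^2*exp(-5*t) - 3*t*exp(-5*t), t^2*exp(-5*t)/2 - 2*t*exp(-5*t), t*exp(-5*t) + exp(-5*t)]

Strategy: write M = P · J · P⁻¹ where J is a Jordan canonical form, so e^{tM} = P · e^{tJ} · P⁻¹, and e^{tJ} can be computed block-by-block.

M has Jordan form
J =
  [-5,  1,  0]
  [ 0, -5,  1]
  [ 0,  0, -5]
(up to reordering of blocks).

Per-block formulas:
  For a 3×3 Jordan block J_3(-5): exp(t · J_3(-5)) = e^(-5t)·(I + t·N + (t^2/2)·N^2), where N is the 3×3 nilpotent shift.

After assembling e^{tJ} and conjugating by P, we get:

e^{tM} =
  [-t^2*exp(-5*t) + 5*t*exp(-5*t) + exp(-5*t), -t^2*exp(-5*t)/2 + 3*t*exp(-5*t), -t*exp(-5*t)]
  [2*t^2*exp(-5*t) - 10*t*exp(-5*t), t^2*exp(-5*t) - 6*t*exp(-5*t) + exp(-5*t), 2*t*exp(-5*t)]
  [t^2*exp(-5*t) - 3*t*exp(-5*t), t^2*exp(-5*t)/2 - 2*t*exp(-5*t), t*exp(-5*t) + exp(-5*t)]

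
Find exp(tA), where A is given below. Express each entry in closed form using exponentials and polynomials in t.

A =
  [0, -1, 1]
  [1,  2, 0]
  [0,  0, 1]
e^{tA} =
  [-t*exp(t) + exp(t), -t*exp(t), -t^2*exp(t)/2 + t*exp(t)]
  [t*exp(t), t*exp(t) + exp(t), t^2*exp(t)/2]
  [0, 0, exp(t)]

Strategy: write A = P · J · P⁻¹ where J is a Jordan canonical form, so e^{tA} = P · e^{tJ} · P⁻¹, and e^{tJ} can be computed block-by-block.

A has Jordan form
J =
  [1, 1, 0]
  [0, 1, 1]
  [0, 0, 1]
(up to reordering of blocks).

Per-block formulas:
  For a 3×3 Jordan block J_3(1): exp(t · J_3(1)) = e^(1t)·(I + t·N + (t^2/2)·N^2), where N is the 3×3 nilpotent shift.

After assembling e^{tJ} and conjugating by P, we get:

e^{tA} =
  [-t*exp(t) + exp(t), -t*exp(t), -t^2*exp(t)/2 + t*exp(t)]
  [t*exp(t), t*exp(t) + exp(t), t^2*exp(t)/2]
  [0, 0, exp(t)]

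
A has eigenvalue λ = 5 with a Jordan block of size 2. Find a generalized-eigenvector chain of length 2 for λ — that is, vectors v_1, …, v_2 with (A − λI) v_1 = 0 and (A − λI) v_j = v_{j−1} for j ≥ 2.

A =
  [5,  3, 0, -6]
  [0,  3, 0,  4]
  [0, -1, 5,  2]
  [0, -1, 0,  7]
A Jordan chain for λ = 5 of length 2:
v_1 = (3, -2, -1, -1)ᵀ
v_2 = (0, 1, 0, 0)ᵀ

Let N = A − (5)·I. We want v_2 with N^2 v_2 = 0 but N^1 v_2 ≠ 0; then v_{j-1} := N · v_j for j = 2, …, 2.

Pick v_2 = (0, 1, 0, 0)ᵀ.
Then v_1 = N · v_2 = (3, -2, -1, -1)ᵀ.

Sanity check: (A − (5)·I) v_1 = (0, 0, 0, 0)ᵀ = 0. ✓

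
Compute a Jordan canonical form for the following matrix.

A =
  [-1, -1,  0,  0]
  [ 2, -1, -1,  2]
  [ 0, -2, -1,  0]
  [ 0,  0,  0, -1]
J_3(-1) ⊕ J_1(-1)

The characteristic polynomial is
  det(x·I − A) = x^4 + 4*x^3 + 6*x^2 + 4*x + 1 = (x + 1)^4

Eigenvalues and multiplicities (the geometric multiplicity of λ is n − rank(A − λI), which equals the number of Jordan blocks for λ):
  λ = -1: algebraic multiplicity = 4, geometric multiplicity = 2

Determining the block sizes for each eigenvalue:
  λ = -1: with am = 4 and gm = 2, the partition is not yet determined (e.g. several partitions of 4 into 2 parts exist). Let N = A − (-1)·I. Computing rank(N^1) = 2, rank(N^2) = 1, rank(N^3) = 0; the number of blocks of size ≥ j is rank(N^{j−1}) − rank(N^j), giving [2, 1, 1]. So we have 1 block(s) of size 3, 1 block(s) of size 1 → block sizes [3, 1]

Assembling the blocks gives a Jordan form
J =
  [-1,  1,  0,  0]
  [ 0, -1,  1,  0]
  [ 0,  0, -1,  0]
  [ 0,  0,  0, -1]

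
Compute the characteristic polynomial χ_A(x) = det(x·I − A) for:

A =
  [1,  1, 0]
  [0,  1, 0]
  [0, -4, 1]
x^3 - 3*x^2 + 3*x - 1

Expanding det(x·I − A) (e.g. by cofactor expansion or by noting that A is similar to its Jordan form J, which has the same characteristic polynomial as A) gives
  χ_A(x) = x^3 - 3*x^2 + 3*x - 1
which factors as (x - 1)^3. The eigenvalues (with algebraic multiplicities) are λ = 1 with multiplicity 3.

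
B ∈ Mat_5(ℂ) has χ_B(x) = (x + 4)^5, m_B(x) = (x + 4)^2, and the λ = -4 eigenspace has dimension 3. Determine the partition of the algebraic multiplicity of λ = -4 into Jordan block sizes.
Block sizes for λ = -4: [2, 2, 1]

Step 1 — from the characteristic polynomial, algebraic multiplicity of λ = -4 is 5. From dim ker(B − (-4)·I) = 3, there are exactly 3 Jordan blocks for λ = -4.
Step 2 — from the minimal polynomial, the factor (x + 4)^2 tells us the largest block for λ = -4 has size 2.
Step 3 — with total size 5, 3 blocks, and largest block 2, the block sizes (in nonincreasing order) are [2, 2, 1].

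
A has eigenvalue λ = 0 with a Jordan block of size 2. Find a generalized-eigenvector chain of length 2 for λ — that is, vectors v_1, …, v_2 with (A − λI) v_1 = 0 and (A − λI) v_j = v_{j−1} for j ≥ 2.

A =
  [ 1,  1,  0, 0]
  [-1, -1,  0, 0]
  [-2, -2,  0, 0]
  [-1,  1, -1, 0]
A Jordan chain for λ = 0 of length 2:
v_1 = (1, -1, -2, -1)ᵀ
v_2 = (1, 0, 0, 0)ᵀ

Let N = A − (0)·I. We want v_2 with N^2 v_2 = 0 but N^1 v_2 ≠ 0; then v_{j-1} := N · v_j for j = 2, …, 2.

Pick v_2 = (1, 0, 0, 0)ᵀ.
Then v_1 = N · v_2 = (1, -1, -2, -1)ᵀ.

Sanity check: (A − (0)·I) v_1 = (0, 0, 0, 0)ᵀ = 0. ✓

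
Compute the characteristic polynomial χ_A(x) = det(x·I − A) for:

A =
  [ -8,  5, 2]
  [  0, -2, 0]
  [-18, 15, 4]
x^3 + 6*x^2 + 12*x + 8

Expanding det(x·I − A) (e.g. by cofactor expansion or by noting that A is similar to its Jordan form J, which has the same characteristic polynomial as A) gives
  χ_A(x) = x^3 + 6*x^2 + 12*x + 8
which factors as (x + 2)^3. The eigenvalues (with algebraic multiplicities) are λ = -2 with multiplicity 3.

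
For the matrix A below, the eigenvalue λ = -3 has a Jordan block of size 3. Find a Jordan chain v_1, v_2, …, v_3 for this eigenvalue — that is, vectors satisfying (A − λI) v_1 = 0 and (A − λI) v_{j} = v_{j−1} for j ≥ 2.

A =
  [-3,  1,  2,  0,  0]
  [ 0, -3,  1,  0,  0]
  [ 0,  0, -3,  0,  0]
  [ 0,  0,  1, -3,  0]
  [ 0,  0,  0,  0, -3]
A Jordan chain for λ = -3 of length 3:
v_1 = (1, 0, 0, 0, 0)ᵀ
v_2 = (2, 1, 0, 1, 0)ᵀ
v_3 = (0, 0, 1, 0, 0)ᵀ

Let N = A − (-3)·I. We want v_3 with N^3 v_3 = 0 but N^2 v_3 ≠ 0; then v_{j-1} := N · v_j for j = 3, …, 2.

Pick v_3 = (0, 0, 1, 0, 0)ᵀ.
Then v_2 = N · v_3 = (2, 1, 0, 1, 0)ᵀ.
Then v_1 = N · v_2 = (1, 0, 0, 0, 0)ᵀ.

Sanity check: (A − (-3)·I) v_1 = (0, 0, 0, 0, 0)ᵀ = 0. ✓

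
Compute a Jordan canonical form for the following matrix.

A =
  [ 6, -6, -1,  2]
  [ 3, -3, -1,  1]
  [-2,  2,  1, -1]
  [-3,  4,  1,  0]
J_3(1) ⊕ J_1(1)

The characteristic polynomial is
  det(x·I − A) = x^4 - 4*x^3 + 6*x^2 - 4*x + 1 = (x - 1)^4

Eigenvalues and multiplicities (the geometric multiplicity of λ is n − rank(A − λI), which equals the number of Jordan blocks for λ):
  λ = 1: algebraic multiplicity = 4, geometric multiplicity = 2

Determining the block sizes for each eigenvalue:
  λ = 1: with am = 4 and gm = 2, the partition is not yet determined (e.g. several partitions of 4 into 2 parts exist). Let N = A − (1)·I. Computing rank(N^1) = 2, rank(N^2) = 1, rank(N^3) = 0; the number of blocks of size ≥ j is rank(N^{j−1}) − rank(N^j), giving [2, 1, 1]. So we have 1 block(s) of size 3, 1 block(s) of size 1 → block sizes [3, 1]

Assembling the blocks gives a Jordan form
J =
  [1, 1, 0, 0]
  [0, 1, 1, 0]
  [0, 0, 1, 0]
  [0, 0, 0, 1]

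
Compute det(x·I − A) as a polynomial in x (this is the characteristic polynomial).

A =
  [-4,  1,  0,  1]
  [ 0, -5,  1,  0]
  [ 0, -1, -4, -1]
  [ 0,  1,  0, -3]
x^4 + 16*x^3 + 96*x^2 + 256*x + 256

Expanding det(x·I − A) (e.g. by cofactor expansion or by noting that A is similar to its Jordan form J, which has the same characteristic polynomial as A) gives
  χ_A(x) = x^4 + 16*x^3 + 96*x^2 + 256*x + 256
which factors as (x + 4)^4. The eigenvalues (with algebraic multiplicities) are λ = -4 with multiplicity 4.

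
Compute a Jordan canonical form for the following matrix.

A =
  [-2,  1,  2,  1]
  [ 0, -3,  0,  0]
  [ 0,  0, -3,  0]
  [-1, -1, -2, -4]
J_2(-3) ⊕ J_1(-3) ⊕ J_1(-3)

The characteristic polynomial is
  det(x·I − A) = x^4 + 12*x^3 + 54*x^2 + 108*x + 81 = (x + 3)^4

Eigenvalues and multiplicities (the geometric multiplicity of λ is n − rank(A − λI), which equals the number of Jordan blocks for λ):
  λ = -3: algebraic multiplicity = 4, geometric multiplicity = 3

Determining the block sizes for each eigenvalue:
  λ = -3: 3 blocks summing to 4 forces exactly one block of size 2 and the rest size 1 → block sizes [2, 1, 1]

Assembling the blocks gives a Jordan form
J =
  [-3,  1,  0,  0]
  [ 0, -3,  0,  0]
  [ 0,  0, -3,  0]
  [ 0,  0,  0, -3]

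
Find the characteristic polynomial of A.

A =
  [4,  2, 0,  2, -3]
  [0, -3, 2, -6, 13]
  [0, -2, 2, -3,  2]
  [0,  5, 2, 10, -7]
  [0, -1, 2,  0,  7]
x^5 - 20*x^4 + 160*x^3 - 640*x^2 + 1280*x - 1024

Expanding det(x·I − A) (e.g. by cofactor expansion or by noting that A is similar to its Jordan form J, which has the same characteristic polynomial as A) gives
  χ_A(x) = x^5 - 20*x^4 + 160*x^3 - 640*x^2 + 1280*x - 1024
which factors as (x - 4)^5. The eigenvalues (with algebraic multiplicities) are λ = 4 with multiplicity 5.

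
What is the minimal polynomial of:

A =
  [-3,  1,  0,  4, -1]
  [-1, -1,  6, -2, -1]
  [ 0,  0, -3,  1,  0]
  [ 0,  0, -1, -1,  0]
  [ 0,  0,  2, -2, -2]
x^2 + 4*x + 4

The characteristic polynomial is χ_A(x) = (x + 2)^5, so the eigenvalues are known. The minimal polynomial is
  m_A(x) = Π_λ (x − λ)^{k_λ}
where k_λ is the size of the *largest* Jordan block for λ (equivalently, the smallest k with (A − λI)^k v = 0 for every generalised eigenvector v of λ).

  λ = -2: largest Jordan block has size 2, contributing (x + 2)^2

So m_A(x) = (x + 2)^2 = x^2 + 4*x + 4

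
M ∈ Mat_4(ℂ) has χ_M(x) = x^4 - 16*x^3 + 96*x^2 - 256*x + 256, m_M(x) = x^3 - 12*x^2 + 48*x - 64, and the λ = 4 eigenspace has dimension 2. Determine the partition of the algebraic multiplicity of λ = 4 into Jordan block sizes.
Block sizes for λ = 4: [3, 1]

Step 1 — from the characteristic polynomial, algebraic multiplicity of λ = 4 is 4. From dim ker(M − (4)·I) = 2, there are exactly 2 Jordan blocks for λ = 4.
Step 2 — from the minimal polynomial, the factor (x − 4)^3 tells us the largest block for λ = 4 has size 3.
Step 3 — with total size 4, 2 blocks, and largest block 3, the block sizes (in nonincreasing order) are [3, 1].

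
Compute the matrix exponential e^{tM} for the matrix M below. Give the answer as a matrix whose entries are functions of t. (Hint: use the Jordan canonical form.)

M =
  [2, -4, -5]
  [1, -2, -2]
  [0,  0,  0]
e^{tM} =
  [2*t + 1, -4*t, -t^2 - 5*t]
  [t, 1 - 2*t, -t^2/2 - 2*t]
  [0, 0, 1]

Strategy: write M = P · J · P⁻¹ where J is a Jordan canonical form, so e^{tM} = P · e^{tJ} · P⁻¹, and e^{tJ} can be computed block-by-block.

M has Jordan form
J =
  [0, 1, 0]
  [0, 0, 1]
  [0, 0, 0]
(up to reordering of blocks).

Per-block formulas:
  For a 3×3 Jordan block J_3(0): exp(t · J_3(0)) = e^(0t)·(I + t·N + (t^2/2)·N^2), where N is the 3×3 nilpotent shift.

After assembling e^{tJ} and conjugating by P, we get:

e^{tM} =
  [2*t + 1, -4*t, -t^2 - 5*t]
  [t, 1 - 2*t, -t^2/2 - 2*t]
  [0, 0, 1]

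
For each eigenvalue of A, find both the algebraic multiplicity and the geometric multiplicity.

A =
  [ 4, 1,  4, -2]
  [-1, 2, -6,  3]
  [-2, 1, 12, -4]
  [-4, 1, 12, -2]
λ = 4: alg = 4, geom = 2

Step 1 — factor the characteristic polynomial to read off the algebraic multiplicities:
  χ_A(x) = (x - 4)^4

Step 2 — compute geometric multiplicities via the rank-nullity identity g(λ) = n − rank(A − λI):
  rank(A − (4)·I) = 2, so dim ker(A − (4)·I) = n − 2 = 2

Summary:
  λ = 4: algebraic multiplicity = 4, geometric multiplicity = 2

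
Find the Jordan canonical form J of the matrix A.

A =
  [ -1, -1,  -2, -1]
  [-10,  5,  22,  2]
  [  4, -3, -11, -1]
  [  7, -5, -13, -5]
J_3(-3) ⊕ J_1(-3)

The characteristic polynomial is
  det(x·I − A) = x^4 + 12*x^3 + 54*x^2 + 108*x + 81 = (x + 3)^4

Eigenvalues and multiplicities (the geometric multiplicity of λ is n − rank(A − λI), which equals the number of Jordan blocks for λ):
  λ = -3: algebraic multiplicity = 4, geometric multiplicity = 2

Determining the block sizes for each eigenvalue:
  λ = -3: with am = 4 and gm = 2, the partition is not yet determined (e.g. several partitions of 4 into 2 parts exist). Let N = A − (-3)·I. Computing rank(N^1) = 2, rank(N^2) = 1, rank(N^3) = 0; the number of blocks of size ≥ j is rank(N^{j−1}) − rank(N^j), giving [2, 1, 1]. So we have 1 block(s) of size 3, 1 block(s) of size 1 → block sizes [3, 1]

Assembling the blocks gives a Jordan form
J =
  [-3,  1,  0,  0]
  [ 0, -3,  1,  0]
  [ 0,  0, -3,  0]
  [ 0,  0,  0, -3]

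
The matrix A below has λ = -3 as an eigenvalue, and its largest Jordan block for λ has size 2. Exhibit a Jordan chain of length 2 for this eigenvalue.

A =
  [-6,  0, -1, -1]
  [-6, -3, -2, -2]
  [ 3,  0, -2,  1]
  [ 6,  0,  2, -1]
A Jordan chain for λ = -3 of length 2:
v_1 = (-3, -6, 3, 6)ᵀ
v_2 = (1, 0, 0, 0)ᵀ

Let N = A − (-3)·I. We want v_2 with N^2 v_2 = 0 but N^1 v_2 ≠ 0; then v_{j-1} := N · v_j for j = 2, …, 2.

Pick v_2 = (1, 0, 0, 0)ᵀ.
Then v_1 = N · v_2 = (-3, -6, 3, 6)ᵀ.

Sanity check: (A − (-3)·I) v_1 = (0, 0, 0, 0)ᵀ = 0. ✓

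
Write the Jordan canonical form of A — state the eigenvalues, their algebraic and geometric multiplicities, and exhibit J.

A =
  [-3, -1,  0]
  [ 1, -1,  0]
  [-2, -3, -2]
J_3(-2)

The characteristic polynomial is
  det(x·I − A) = x^3 + 6*x^2 + 12*x + 8 = (x + 2)^3

Eigenvalues and multiplicities (the geometric multiplicity of λ is n − rank(A − λI), which equals the number of Jordan blocks for λ):
  λ = -2: algebraic multiplicity = 3, geometric multiplicity = 1

Determining the block sizes for each eigenvalue:
  λ = -2: one block (gm = 1), so the single block has size am = 3 → block sizes [3]

Assembling the blocks gives a Jordan form
J =
  [-2,  1,  0]
  [ 0, -2,  1]
  [ 0,  0, -2]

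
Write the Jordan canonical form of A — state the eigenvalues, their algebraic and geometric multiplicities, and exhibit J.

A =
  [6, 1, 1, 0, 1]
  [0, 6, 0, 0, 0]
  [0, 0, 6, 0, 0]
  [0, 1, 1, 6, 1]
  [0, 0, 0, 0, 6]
J_2(6) ⊕ J_1(6) ⊕ J_1(6) ⊕ J_1(6)

The characteristic polynomial is
  det(x·I − A) = x^5 - 30*x^4 + 360*x^3 - 2160*x^2 + 6480*x - 7776 = (x - 6)^5

Eigenvalues and multiplicities (the geometric multiplicity of λ is n − rank(A − λI), which equals the number of Jordan blocks for λ):
  λ = 6: algebraic multiplicity = 5, geometric multiplicity = 4

Determining the block sizes for each eigenvalue:
  λ = 6: 4 blocks summing to 5 forces exactly one block of size 2 and the rest size 1 → block sizes [2, 1, 1, 1]

Assembling the blocks gives a Jordan form
J =
  [6, 1, 0, 0, 0]
  [0, 6, 0, 0, 0]
  [0, 0, 6, 0, 0]
  [0, 0, 0, 6, 0]
  [0, 0, 0, 0, 6]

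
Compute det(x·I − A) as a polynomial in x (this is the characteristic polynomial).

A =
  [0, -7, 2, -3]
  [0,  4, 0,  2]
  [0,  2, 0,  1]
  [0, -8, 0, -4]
x^4

Expanding det(x·I − A) (e.g. by cofactor expansion or by noting that A is similar to its Jordan form J, which has the same characteristic polynomial as A) gives
  χ_A(x) = x^4
which factors as x^4. The eigenvalues (with algebraic multiplicities) are λ = 0 with multiplicity 4.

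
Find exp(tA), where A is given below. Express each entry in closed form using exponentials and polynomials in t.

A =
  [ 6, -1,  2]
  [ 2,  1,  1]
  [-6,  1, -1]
e^{tA} =
  [t^2*exp(2*t) + 4*t*exp(2*t) + exp(2*t), -t^2*exp(2*t)/2 - t*exp(2*t), t^2*exp(2*t)/2 + 2*t*exp(2*t)]
  [2*t*exp(2*t), -t*exp(2*t) + exp(2*t), t*exp(2*t)]
  [-2*t^2*exp(2*t) - 6*t*exp(2*t), t^2*exp(2*t) + t*exp(2*t), -t^2*exp(2*t) - 3*t*exp(2*t) + exp(2*t)]

Strategy: write A = P · J · P⁻¹ where J is a Jordan canonical form, so e^{tA} = P · e^{tJ} · P⁻¹, and e^{tJ} can be computed block-by-block.

A has Jordan form
J =
  [2, 1, 0]
  [0, 2, 1]
  [0, 0, 2]
(up to reordering of blocks).

Per-block formulas:
  For a 3×3 Jordan block J_3(2): exp(t · J_3(2)) = e^(2t)·(I + t·N + (t^2/2)·N^2), where N is the 3×3 nilpotent shift.

After assembling e^{tJ} and conjugating by P, we get:

e^{tA} =
  [t^2*exp(2*t) + 4*t*exp(2*t) + exp(2*t), -t^2*exp(2*t)/2 - t*exp(2*t), t^2*exp(2*t)/2 + 2*t*exp(2*t)]
  [2*t*exp(2*t), -t*exp(2*t) + exp(2*t), t*exp(2*t)]
  [-2*t^2*exp(2*t) - 6*t*exp(2*t), t^2*exp(2*t) + t*exp(2*t), -t^2*exp(2*t) - 3*t*exp(2*t) + exp(2*t)]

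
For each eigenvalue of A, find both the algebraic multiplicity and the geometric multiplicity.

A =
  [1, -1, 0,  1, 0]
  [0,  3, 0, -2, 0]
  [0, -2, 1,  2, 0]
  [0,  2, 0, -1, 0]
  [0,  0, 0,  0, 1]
λ = 1: alg = 5, geom = 4

Step 1 — factor the characteristic polynomial to read off the algebraic multiplicities:
  χ_A(x) = (x - 1)^5

Step 2 — compute geometric multiplicities via the rank-nullity identity g(λ) = n − rank(A − λI):
  rank(A − (1)·I) = 1, so dim ker(A − (1)·I) = n − 1 = 4

Summary:
  λ = 1: algebraic multiplicity = 5, geometric multiplicity = 4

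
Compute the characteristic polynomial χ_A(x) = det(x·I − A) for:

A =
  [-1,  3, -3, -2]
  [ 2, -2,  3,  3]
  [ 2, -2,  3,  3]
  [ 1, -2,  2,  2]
x^4 - 2*x^3 + x^2

Expanding det(x·I − A) (e.g. by cofactor expansion or by noting that A is similar to its Jordan form J, which has the same characteristic polynomial as A) gives
  χ_A(x) = x^4 - 2*x^3 + x^2
which factors as x^2*(x - 1)^2. The eigenvalues (with algebraic multiplicities) are λ = 0 with multiplicity 2, λ = 1 with multiplicity 2.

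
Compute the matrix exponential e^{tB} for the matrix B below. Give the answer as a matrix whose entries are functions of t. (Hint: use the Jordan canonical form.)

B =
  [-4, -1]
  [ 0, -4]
e^{tB} =
  [exp(-4*t), -t*exp(-4*t)]
  [0, exp(-4*t)]

Strategy: write B = P · J · P⁻¹ where J is a Jordan canonical form, so e^{tB} = P · e^{tJ} · P⁻¹, and e^{tJ} can be computed block-by-block.

B has Jordan form
J =
  [-4,  1]
  [ 0, -4]
(up to reordering of blocks).

Per-block formulas:
  For a 2×2 Jordan block J_2(-4): exp(t · J_2(-4)) = e^(-4t)·(I + t·N), where N is the 2×2 nilpotent shift.

After assembling e^{tJ} and conjugating by P, we get:

e^{tB} =
  [exp(-4*t), -t*exp(-4*t)]
  [0, exp(-4*t)]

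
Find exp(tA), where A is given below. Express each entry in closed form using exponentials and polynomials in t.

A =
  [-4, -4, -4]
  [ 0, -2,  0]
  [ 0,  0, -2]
e^{tA} =
  [exp(-4*t), -2*exp(-2*t) + 2*exp(-4*t), -2*exp(-2*t) + 2*exp(-4*t)]
  [0, exp(-2*t), 0]
  [0, 0, exp(-2*t)]

Strategy: write A = P · J · P⁻¹ where J is a Jordan canonical form, so e^{tA} = P · e^{tJ} · P⁻¹, and e^{tJ} can be computed block-by-block.

A has Jordan form
J =
  [-4,  0,  0]
  [ 0, -2,  0]
  [ 0,  0, -2]
(up to reordering of blocks).

Per-block formulas:
  For a 1×1 block at λ = -4: exp(t · [-4]) = [e^(-4t)].
  For a 1×1 block at λ = -2: exp(t · [-2]) = [e^(-2t)].

After assembling e^{tJ} and conjugating by P, we get:

e^{tA} =
  [exp(-4*t), -2*exp(-2*t) + 2*exp(-4*t), -2*exp(-2*t) + 2*exp(-4*t)]
  [0, exp(-2*t), 0]
  [0, 0, exp(-2*t)]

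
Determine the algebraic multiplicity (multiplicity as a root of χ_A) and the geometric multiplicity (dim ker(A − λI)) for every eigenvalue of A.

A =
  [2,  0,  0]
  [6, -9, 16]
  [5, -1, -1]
λ = -5: alg = 2, geom = 1; λ = 2: alg = 1, geom = 1

Step 1 — factor the characteristic polynomial to read off the algebraic multiplicities:
  χ_A(x) = (x - 2)*(x + 5)^2

Step 2 — compute geometric multiplicities via the rank-nullity identity g(λ) = n − rank(A − λI):
  rank(A − (-5)·I) = 2, so dim ker(A − (-5)·I) = n − 2 = 1
  rank(A − (2)·I) = 2, so dim ker(A − (2)·I) = n − 2 = 1

Summary:
  λ = -5: algebraic multiplicity = 2, geometric multiplicity = 1
  λ = 2: algebraic multiplicity = 1, geometric multiplicity = 1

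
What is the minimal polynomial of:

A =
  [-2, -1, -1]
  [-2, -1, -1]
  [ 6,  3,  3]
x^2

The characteristic polynomial is χ_A(x) = x^3, so the eigenvalues are known. The minimal polynomial is
  m_A(x) = Π_λ (x − λ)^{k_λ}
where k_λ is the size of the *largest* Jordan block for λ (equivalently, the smallest k with (A − λI)^k v = 0 for every generalised eigenvector v of λ).

  λ = 0: largest Jordan block has size 2, contributing (x − 0)^2

So m_A(x) = x^2 = x^2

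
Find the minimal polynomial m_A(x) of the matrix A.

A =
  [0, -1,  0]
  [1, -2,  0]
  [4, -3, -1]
x^3 + 3*x^2 + 3*x + 1

The characteristic polynomial is χ_A(x) = (x + 1)^3, so the eigenvalues are known. The minimal polynomial is
  m_A(x) = Π_λ (x − λ)^{k_λ}
where k_λ is the size of the *largest* Jordan block for λ (equivalently, the smallest k with (A − λI)^k v = 0 for every generalised eigenvector v of λ).

  λ = -1: largest Jordan block has size 3, contributing (x + 1)^3

So m_A(x) = (x + 1)^3 = x^3 + 3*x^2 + 3*x + 1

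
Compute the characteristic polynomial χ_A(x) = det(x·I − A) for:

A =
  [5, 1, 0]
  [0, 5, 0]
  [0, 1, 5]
x^3 - 15*x^2 + 75*x - 125

Expanding det(x·I − A) (e.g. by cofactor expansion or by noting that A is similar to its Jordan form J, which has the same characteristic polynomial as A) gives
  χ_A(x) = x^3 - 15*x^2 + 75*x - 125
which factors as (x - 5)^3. The eigenvalues (with algebraic multiplicities) are λ = 5 with multiplicity 3.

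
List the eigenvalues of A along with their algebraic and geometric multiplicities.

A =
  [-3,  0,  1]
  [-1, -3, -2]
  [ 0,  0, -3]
λ = -3: alg = 3, geom = 1

Step 1 — factor the characteristic polynomial to read off the algebraic multiplicities:
  χ_A(x) = (x + 3)^3

Step 2 — compute geometric multiplicities via the rank-nullity identity g(λ) = n − rank(A − λI):
  rank(A − (-3)·I) = 2, so dim ker(A − (-3)·I) = n − 2 = 1

Summary:
  λ = -3: algebraic multiplicity = 3, geometric multiplicity = 1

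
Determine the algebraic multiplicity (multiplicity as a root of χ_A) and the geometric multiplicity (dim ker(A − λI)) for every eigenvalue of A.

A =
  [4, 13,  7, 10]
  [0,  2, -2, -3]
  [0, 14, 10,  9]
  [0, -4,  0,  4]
λ = 4: alg = 2, geom = 1; λ = 6: alg = 2, geom = 1

Step 1 — factor the characteristic polynomial to read off the algebraic multiplicities:
  χ_A(x) = (x - 6)^2*(x - 4)^2

Step 2 — compute geometric multiplicities via the rank-nullity identity g(λ) = n − rank(A − λI):
  rank(A − (4)·I) = 3, so dim ker(A − (4)·I) = n − 3 = 1
  rank(A − (6)·I) = 3, so dim ker(A − (6)·I) = n − 3 = 1

Summary:
  λ = 4: algebraic multiplicity = 2, geometric multiplicity = 1
  λ = 6: algebraic multiplicity = 2, geometric multiplicity = 1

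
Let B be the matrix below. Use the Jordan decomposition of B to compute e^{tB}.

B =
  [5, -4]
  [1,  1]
e^{tB} =
  [2*t*exp(3*t) + exp(3*t), -4*t*exp(3*t)]
  [t*exp(3*t), -2*t*exp(3*t) + exp(3*t)]

Strategy: write B = P · J · P⁻¹ where J is a Jordan canonical form, so e^{tB} = P · e^{tJ} · P⁻¹, and e^{tJ} can be computed block-by-block.

B has Jordan form
J =
  [3, 1]
  [0, 3]
(up to reordering of blocks).

Per-block formulas:
  For a 2×2 Jordan block J_2(3): exp(t · J_2(3)) = e^(3t)·(I + t·N), where N is the 2×2 nilpotent shift.

After assembling e^{tJ} and conjugating by P, we get:

e^{tB} =
  [2*t*exp(3*t) + exp(3*t), -4*t*exp(3*t)]
  [t*exp(3*t), -2*t*exp(3*t) + exp(3*t)]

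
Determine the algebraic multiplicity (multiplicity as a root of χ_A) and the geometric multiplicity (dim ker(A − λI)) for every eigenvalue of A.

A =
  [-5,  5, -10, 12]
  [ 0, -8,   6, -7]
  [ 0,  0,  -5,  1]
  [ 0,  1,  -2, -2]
λ = -5: alg = 4, geom = 2

Step 1 — factor the characteristic polynomial to read off the algebraic multiplicities:
  χ_A(x) = (x + 5)^4

Step 2 — compute geometric multiplicities via the rank-nullity identity g(λ) = n − rank(A − λI):
  rank(A − (-5)·I) = 2, so dim ker(A − (-5)·I) = n − 2 = 2

Summary:
  λ = -5: algebraic multiplicity = 4, geometric multiplicity = 2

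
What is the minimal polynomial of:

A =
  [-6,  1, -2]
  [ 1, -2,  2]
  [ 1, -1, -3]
x^3 + 11*x^2 + 39*x + 45

The characteristic polynomial is χ_A(x) = (x + 3)^2*(x + 5), so the eigenvalues are known. The minimal polynomial is
  m_A(x) = Π_λ (x − λ)^{k_λ}
where k_λ is the size of the *largest* Jordan block for λ (equivalently, the smallest k with (A − λI)^k v = 0 for every generalised eigenvector v of λ).

  λ = -5: largest Jordan block has size 1, contributing (x + 5)
  λ = -3: largest Jordan block has size 2, contributing (x + 3)^2

So m_A(x) = (x + 3)^2*(x + 5) = x^3 + 11*x^2 + 39*x + 45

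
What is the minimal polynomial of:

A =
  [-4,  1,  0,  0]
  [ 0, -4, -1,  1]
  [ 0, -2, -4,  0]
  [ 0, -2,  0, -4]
x^3 + 12*x^2 + 48*x + 64

The characteristic polynomial is χ_A(x) = (x + 4)^4, so the eigenvalues are known. The minimal polynomial is
  m_A(x) = Π_λ (x − λ)^{k_λ}
where k_λ is the size of the *largest* Jordan block for λ (equivalently, the smallest k with (A − λI)^k v = 0 for every generalised eigenvector v of λ).

  λ = -4: largest Jordan block has size 3, contributing (x + 4)^3

So m_A(x) = (x + 4)^3 = x^3 + 12*x^2 + 48*x + 64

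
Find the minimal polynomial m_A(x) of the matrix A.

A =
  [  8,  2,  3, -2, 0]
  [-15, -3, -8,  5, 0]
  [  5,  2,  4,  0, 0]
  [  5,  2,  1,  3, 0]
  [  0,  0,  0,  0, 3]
x^2 - 6*x + 9

The characteristic polynomial is χ_A(x) = (x - 3)^5, so the eigenvalues are known. The minimal polynomial is
  m_A(x) = Π_λ (x − λ)^{k_λ}
where k_λ is the size of the *largest* Jordan block for λ (equivalently, the smallest k with (A − λI)^k v = 0 for every generalised eigenvector v of λ).

  λ = 3: largest Jordan block has size 2, contributing (x − 3)^2

So m_A(x) = (x - 3)^2 = x^2 - 6*x + 9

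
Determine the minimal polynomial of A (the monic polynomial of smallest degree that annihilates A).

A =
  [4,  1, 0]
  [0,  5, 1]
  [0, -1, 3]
x^3 - 12*x^2 + 48*x - 64

The characteristic polynomial is χ_A(x) = (x - 4)^3, so the eigenvalues are known. The minimal polynomial is
  m_A(x) = Π_λ (x − λ)^{k_λ}
where k_λ is the size of the *largest* Jordan block for λ (equivalently, the smallest k with (A − λI)^k v = 0 for every generalised eigenvector v of λ).

  λ = 4: largest Jordan block has size 3, contributing (x − 4)^3

So m_A(x) = (x - 4)^3 = x^3 - 12*x^2 + 48*x - 64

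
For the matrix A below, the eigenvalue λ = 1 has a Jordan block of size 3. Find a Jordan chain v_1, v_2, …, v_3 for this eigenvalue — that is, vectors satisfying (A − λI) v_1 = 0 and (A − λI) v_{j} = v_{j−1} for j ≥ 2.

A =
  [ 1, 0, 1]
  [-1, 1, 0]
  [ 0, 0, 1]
A Jordan chain for λ = 1 of length 3:
v_1 = (0, -1, 0)ᵀ
v_2 = (1, 0, 0)ᵀ
v_3 = (0, 0, 1)ᵀ

Let N = A − (1)·I. We want v_3 with N^3 v_3 = 0 but N^2 v_3 ≠ 0; then v_{j-1} := N · v_j for j = 3, …, 2.

Pick v_3 = (0, 0, 1)ᵀ.
Then v_2 = N · v_3 = (1, 0, 0)ᵀ.
Then v_1 = N · v_2 = (0, -1, 0)ᵀ.

Sanity check: (A − (1)·I) v_1 = (0, 0, 0)ᵀ = 0. ✓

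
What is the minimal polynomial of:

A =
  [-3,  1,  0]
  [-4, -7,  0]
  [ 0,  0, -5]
x^2 + 10*x + 25

The characteristic polynomial is χ_A(x) = (x + 5)^3, so the eigenvalues are known. The minimal polynomial is
  m_A(x) = Π_λ (x − λ)^{k_λ}
where k_λ is the size of the *largest* Jordan block for λ (equivalently, the smallest k with (A − λI)^k v = 0 for every generalised eigenvector v of λ).

  λ = -5: largest Jordan block has size 2, contributing (x + 5)^2

So m_A(x) = (x + 5)^2 = x^2 + 10*x + 25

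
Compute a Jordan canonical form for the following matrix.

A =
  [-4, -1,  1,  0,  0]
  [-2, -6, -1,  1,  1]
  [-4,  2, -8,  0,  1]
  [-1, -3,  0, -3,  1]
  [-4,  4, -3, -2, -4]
J_3(-5) ⊕ J_2(-5)

The characteristic polynomial is
  det(x·I − A) = x^5 + 25*x^4 + 250*x^3 + 1250*x^2 + 3125*x + 3125 = (x + 5)^5

Eigenvalues and multiplicities (the geometric multiplicity of λ is n − rank(A − λI), which equals the number of Jordan blocks for λ):
  λ = -5: algebraic multiplicity = 5, geometric multiplicity = 2

Determining the block sizes for each eigenvalue:
  λ = -5: with am = 5 and gm = 2, the partition is not yet determined (e.g. several partitions of 5 into 2 parts exist). Let N = A − (-5)·I. Computing rank(N^1) = 3, rank(N^2) = 1, rank(N^3) = 0; the number of blocks of size ≥ j is rank(N^{j−1}) − rank(N^j), giving [2, 2, 1]. So we have 1 block(s) of size 3, 1 block(s) of size 2 → block sizes [3, 2]

Assembling the blocks gives a Jordan form
J =
  [-5,  1,  0,  0,  0]
  [ 0, -5,  1,  0,  0]
  [ 0,  0, -5,  0,  0]
  [ 0,  0,  0, -5,  1]
  [ 0,  0,  0,  0, -5]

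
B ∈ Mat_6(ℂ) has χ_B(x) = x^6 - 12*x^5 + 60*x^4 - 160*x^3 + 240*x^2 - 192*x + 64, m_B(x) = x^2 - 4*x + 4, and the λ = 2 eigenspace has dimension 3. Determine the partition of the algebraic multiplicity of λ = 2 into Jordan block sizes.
Block sizes for λ = 2: [2, 2, 2]

Step 1 — from the characteristic polynomial, algebraic multiplicity of λ = 2 is 6. From dim ker(B − (2)·I) = 3, there are exactly 3 Jordan blocks for λ = 2.
Step 2 — from the minimal polynomial, the factor (x − 2)^2 tells us the largest block for λ = 2 has size 2.
Step 3 — with total size 6, 3 blocks, and largest block 2, the block sizes (in nonincreasing order) are [2, 2, 2].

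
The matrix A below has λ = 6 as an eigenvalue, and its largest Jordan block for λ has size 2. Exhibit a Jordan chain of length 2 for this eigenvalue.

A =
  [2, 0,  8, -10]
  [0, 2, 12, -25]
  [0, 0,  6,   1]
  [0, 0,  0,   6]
A Jordan chain for λ = 6 of length 2:
v_1 = (-2, -3, -1, 0)ᵀ
v_2 = (3, 7, 0, -1)ᵀ

Let N = A − (6)·I. We want v_2 with N^2 v_2 = 0 but N^1 v_2 ≠ 0; then v_{j-1} := N · v_j for j = 2, …, 2.

Pick v_2 = (3, 7, 0, -1)ᵀ.
Then v_1 = N · v_2 = (-2, -3, -1, 0)ᵀ.

Sanity check: (A − (6)·I) v_1 = (0, 0, 0, 0)ᵀ = 0. ✓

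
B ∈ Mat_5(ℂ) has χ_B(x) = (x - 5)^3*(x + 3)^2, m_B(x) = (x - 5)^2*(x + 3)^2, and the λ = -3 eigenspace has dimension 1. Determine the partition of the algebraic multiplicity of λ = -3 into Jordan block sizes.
Block sizes for λ = -3: [2]

Step 1 — from the characteristic polynomial, algebraic multiplicity of λ = -3 is 2. From dim ker(B − (-3)·I) = 1, there are exactly 1 Jordan blocks for λ = -3.
Step 2 — from the minimal polynomial, the factor (x + 3)^2 tells us the largest block for λ = -3 has size 2.
Step 3 — with total size 2, 1 blocks, and largest block 2, the block sizes (in nonincreasing order) are [2].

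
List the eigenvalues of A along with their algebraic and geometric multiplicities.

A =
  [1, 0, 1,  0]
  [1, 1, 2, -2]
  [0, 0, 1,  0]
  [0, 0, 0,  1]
λ = 1: alg = 4, geom = 2

Step 1 — factor the characteristic polynomial to read off the algebraic multiplicities:
  χ_A(x) = (x - 1)^4

Step 2 — compute geometric multiplicities via the rank-nullity identity g(λ) = n − rank(A − λI):
  rank(A − (1)·I) = 2, so dim ker(A − (1)·I) = n − 2 = 2

Summary:
  λ = 1: algebraic multiplicity = 4, geometric multiplicity = 2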